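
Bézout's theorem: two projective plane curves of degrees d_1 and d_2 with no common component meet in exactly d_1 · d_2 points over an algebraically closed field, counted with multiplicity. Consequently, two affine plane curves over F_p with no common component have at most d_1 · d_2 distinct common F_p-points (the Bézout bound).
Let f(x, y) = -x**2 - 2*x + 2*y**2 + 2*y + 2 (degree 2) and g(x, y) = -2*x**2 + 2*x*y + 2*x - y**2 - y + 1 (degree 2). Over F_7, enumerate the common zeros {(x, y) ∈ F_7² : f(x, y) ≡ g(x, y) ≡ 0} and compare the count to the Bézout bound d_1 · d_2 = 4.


Common zeros: {(6, 1)}; count = 1; Bézout bound = 4.

deg(f) = 2, deg(g) = 2, so Bézout bound = 4.
Scan x ∈ F_7. For each x, list the y ∈ F_7 with f(x, y) ≡ 0 and those with g(x, y) ≡ 0 (mod 7); the common zeros in that column are the intersection.
  x = 0: f ≡ 0 at y ∈ {2, 4}; g ≡ 0 at y ∈ ∅; common: ∅.
  x = 1: f ≡ 0 at y ∈ ∅; g ≡ 0 at y ∈ ∅; common: ∅.
  x = 2: f ≡ 0 at y ∈ ∅; g ≡ 0 at y ∈ {4, 6}; common: ∅.
  x = 3: f ≡ 0 at y ∈ ∅; g ≡ 0 at y ∈ {1, 4}; common: ∅.
  x = 4: f ≡ 0 at y ∈ ∅; g ≡ 0 at y ∈ ∅; common: ∅.
  x = 5: f ≡ 0 at y ∈ {2, 4}; g ≡ 0 at y ∈ {3, 6}; common: ∅.
  x = 6: f ≡ 0 at y ∈ {1, 5}; g ≡ 0 at y ∈ {1, 3}; common: {1}.
Collecting: common zeros = {(6, 1)}, so the count is 1.
Comparison with the Bézout bound: 1 ≤ 4 = deg(f)·deg(g), as expected for curves with no common component (the affine F_7-count falls short of the bound because intersections may lie at infinity, over extension fields, or carry multiplicity).


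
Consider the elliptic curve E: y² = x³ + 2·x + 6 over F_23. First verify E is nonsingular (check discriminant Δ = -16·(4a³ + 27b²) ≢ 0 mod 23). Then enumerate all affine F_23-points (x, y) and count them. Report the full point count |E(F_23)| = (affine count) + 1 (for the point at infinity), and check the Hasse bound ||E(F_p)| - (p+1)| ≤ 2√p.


Affine points = {(0, 11), (0, 12), (1, 3), (1, 20), (2, 8), (2, 15), (3, 4), (3, 19), (4, 3), (4, 20), (5, 7), (5, 16), (6, 2), (6, 21), (7, 8), (7, 15), (11, 5), (11, 18), (14, 8), (14, 15), (17, 10), (17, 13), (18, 3), (18, 20), (19, 7), (19, 16), (22, 7), (22, 16)}; affine count = 28; |E(F_23)| = 29.

Discriminant check: Δ ∝ 4a³ + 27b² = 4·2³ + 27·6² = 4·8 + 27·36 ≡ 15 (mod 23). Nonzero ⇒ E is nonsingular.
For each x ∈ F_23, compute rhs = x³ + 2·x + 6 mod 23, then count y ∈ F_23 with y² ≡ rhs.
  x = 0: rhs = 6, matching y values: 11, 12 (2 points).
  x = 1: rhs = 9, matching y values: 3, 20 (2 points).
  x = 2: rhs = 18, matching y values: 8, 15 (2 points).
  x = 3: rhs = 16, matching y values: 4, 19 (2 points).
  x = 4: rhs = 9, matching y values: 3, 20 (2 points).
  x = 5: rhs = 3, matching y values: 7, 16 (2 points).
  x = 6: rhs = 4, matching y values: 2, 21 (2 points).
  x = 7: rhs = 18, matching y values: 8, 15 (2 points).
  x = 8: rhs = 5, matching y values: none (0 points).
  x = 9: rhs = 17, matching y values: none (0 points).
  x = 10: rhs = 14, matching y values: none (0 points).
  x = 11: rhs = 2, matching y values: 5, 18 (2 points).
  x = 12: rhs = 10, matching y values: none (0 points).
  x = 13: rhs = 21, matching y values: none (0 points).
  x = 14: rhs = 18, matching y values: 8, 15 (2 points).
  x = 15: rhs = 7, matching y values: none (0 points).
  x = 16: rhs = 17, matching y values: none (0 points).
  x = 17: rhs = 8, matching y values: 10, 13 (2 points).
  x = 18: rhs = 9, matching y values: 3, 20 (2 points).
  x = 19: rhs = 3, matching y values: 7, 16 (2 points).
  x = 20: rhs = 19, matching y values: none (0 points).
  x = 21: rhs = 17, matching y values: none (0 points).
  x = 22: rhs = 3, matching y values: 7, 16 (2 points).
Total affine count: 28.
Full point count |E(F_23)| = 28 + 1 = 29.
Hasse bound: |29 − (23+1)| = |5| = 5 ≤ 2√23 ≈ 9.5917 ✓.


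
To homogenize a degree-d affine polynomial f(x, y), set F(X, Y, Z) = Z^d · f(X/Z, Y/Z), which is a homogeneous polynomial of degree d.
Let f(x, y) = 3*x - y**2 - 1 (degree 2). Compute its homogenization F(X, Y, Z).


F(X, Y, Z) = 3*X*Z - Y**2 - Z**2

deg(f) = 2.
Substitute x = X/Z, y = Y/Z into f, then multiply by Z^2.
  monomial 3·x^1·y^0 ↦ 3·X^1·Y^0·Z^1.
  monomial -1·x^0·y^2 ↦ -1·X^0·Y^2·Z^0.
  monomial -1·x^0·y^0 ↦ -1·X^0·Y^0·Z^2.
Collecting: F(X, Y, Z) = 3*X*Z - Y**2 - Z**2.


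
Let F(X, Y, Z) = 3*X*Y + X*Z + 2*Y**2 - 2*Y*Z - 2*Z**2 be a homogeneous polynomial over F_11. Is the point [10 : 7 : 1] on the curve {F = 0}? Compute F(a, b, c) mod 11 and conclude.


F(10,7,1) ≡ 5 (mod 11); P is NOT on the curve.

Evaluate F(10, 7, 1) term-by-term (mod 11).
  3*X*Y ↦ 3·10·7·1 = 210
  X*Z ↦ 1·10·1·1 = 10
  2*Y**2 ↦ 2·1·49·1 = 98
  -2*Y*Z ↦ -2·1·7·1 = -14
  -2*Z**2 ↦ -2·1·1·1 = -2
Sum: F(10, 7, 1) = (210) + (10) + (98) + (-14) + (-2) = 302.
Reducing mod 11: 302 ≡ 5 (mod 11).
Since F(a, b, c) ≡ 5 ≠ 0 (mod 11), P does NOT lie on the curve.


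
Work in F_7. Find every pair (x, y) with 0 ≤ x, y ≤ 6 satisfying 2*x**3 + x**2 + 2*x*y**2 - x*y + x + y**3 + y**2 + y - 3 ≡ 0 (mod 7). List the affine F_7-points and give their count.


Affine F_7-points: {(0, 1), (1, 2), (3, 0), (3, 3), (3, 4), (6, 5)}; count = 6.

For each of the 49 pairs (x, y) ∈ F_7², evaluate f(x, y) mod 7. Record the zeros.
  x = 0: [0↦4, 1↦0, 2↦4, 3↦1, 4↦4, 5↦5, 6↦3]  zeros at y ∈ {1}
  x = 1: [0↦1, 1↦5, 2↦0, 3↦6, 4↦1, 5↦5, 6↦3]  zeros at y ∈ {2}
  x = 2: [0↦5, 1↦3, 2↦3, 3↦4, 4↦5, 5↦5, 6↦3]  zeros at y ∈ ∅
  x = 3: [0↦0, 1↦6, 2↦4, 3↦0, 4↦0, 5↦3, 6↦1]  zeros at y ∈ {0, 3, 4}
  x = 4: [0↦5, 1↦5, 2↦1, 3↦6, 4↦5, 5↦4, 6↦2]  zeros at y ∈ ∅
  x = 5: [0↦4, 1↦5, 2↦6, 3↦6, 4↦4, 5↦6, 6↦4]  zeros at y ∈ ∅
  x = 6: [0↦2, 1↦4, 2↦3, 3↦5, 4↦2, 5↦0, 6↦5]  zeros at y ∈ {5}
Collecting zeros: affine points = {(0, 1), (1, 2), (3, 0), (3, 3), (3, 4), (6, 5)}.
Total count |C(F_7)_aff| = 6.


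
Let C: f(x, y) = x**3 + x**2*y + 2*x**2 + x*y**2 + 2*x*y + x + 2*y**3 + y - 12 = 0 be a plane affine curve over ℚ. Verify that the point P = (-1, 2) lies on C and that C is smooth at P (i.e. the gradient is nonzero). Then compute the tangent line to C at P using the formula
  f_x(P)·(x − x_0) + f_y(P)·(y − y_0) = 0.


Tangent line at P: 4*x + 20*y - 36 = 0.

Step 1: f(-1, 2) = 0, so P lies on C.
Step 2: partial derivatives
  f_x(x, y) = 3*x**2 + 2*x*y + 4*x + y**2 + 2*y + 1, f_y(x, y) = x**2 + 2*x*y + 2*x + 6*y**2 + 1.
  f_x(P) = 4, f_y(P) = 20 (gradient nonzero, so P is smooth).
Step 3: tangent line at P: 4·(x − -1) + 20·(y − 2) = 0.
Expanding: 4*x + 20*y - 36 = 0.


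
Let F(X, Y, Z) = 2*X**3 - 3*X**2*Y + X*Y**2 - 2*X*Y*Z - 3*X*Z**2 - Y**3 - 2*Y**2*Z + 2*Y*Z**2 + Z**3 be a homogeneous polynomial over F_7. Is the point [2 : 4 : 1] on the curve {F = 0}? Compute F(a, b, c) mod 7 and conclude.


F(2,4,1) ≡ 3 (mod 7); P is NOT on the curve.

Evaluate F(2, 4, 1) term-by-term (mod 7).
  2*X**3 ↦ 2·8·1·1 = 16
  -3*X**2*Y ↦ -3·4·4·1 = -48
  X*Y**2 ↦ 1·2·16·1 = 32
  -2*X*Y*Z ↦ -2·2·4·1 = -16
  -3*X*Z**2 ↦ -3·2·1·1 = -6
  -Y**3 ↦ -1·1·64·1 = -64
  -2*Y**2*Z ↦ -2·1·16·1 = -32
  2*Y*Z**2 ↦ 2·1·4·1 = 8
  Z**3 ↦ 1·1·1·1 = 1
Sum: F(2, 4, 1) = (16) + (-48) + (32) + (-16) + (-6) + (-64) + (-32) + (8) + (1) = -109.
Reducing mod 7: -109 ≡ 3 (mod 7).
Since F(a, b, c) ≡ 3 ≠ 0 (mod 7), P does NOT lie on the curve.


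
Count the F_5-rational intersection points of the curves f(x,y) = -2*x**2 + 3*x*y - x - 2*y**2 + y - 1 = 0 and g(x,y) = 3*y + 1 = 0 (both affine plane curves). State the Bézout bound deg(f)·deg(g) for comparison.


Common zeros: {(1, 3), (3, 3)}; count = 2; Bézout bound = 2.

deg(f) = 2, deg(g) = 1, so Bézout bound = 2.
Scan x ∈ F_5. For each x, list the y ∈ F_5 with f(x, y) ≡ 0 and those with g(x, y) ≡ 0 (mod 5); the common zeros in that column are the intersection.
  x = 0: f ≡ 0 at y ∈ ∅; g ≡ 0 at y ∈ {3}; common: ∅.
  x = 1: f ≡ 0 at y ∈ {3, 4}; g ≡ 0 at y ∈ {3}; common: {3}.
  x = 2: f ≡ 0 at y ∈ {2, 4}; g ≡ 0 at y ∈ {3}; common: ∅.
  x = 3: f ≡ 0 at y ∈ {2, 3}; g ≡ 0 at y ∈ {3}; common: {3}.
  x = 4: f ≡ 0 at y ∈ ∅; g ≡ 0 at y ∈ {3}; common: ∅.
Collecting: common zeros = {(1, 3), (3, 3)}, so the count is 2.
Comparison with the Bézout bound: 2 ≤ 2 = deg(f)·deg(g), as expected for curves with no common component (the bound is attained).


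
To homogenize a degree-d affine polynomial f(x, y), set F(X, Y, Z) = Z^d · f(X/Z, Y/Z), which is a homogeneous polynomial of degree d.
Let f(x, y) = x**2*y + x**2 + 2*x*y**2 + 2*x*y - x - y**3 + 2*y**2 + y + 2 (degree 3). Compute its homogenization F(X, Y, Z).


F(X, Y, Z) = X**2*Y + X**2*Z + 2*X*Y**2 + 2*X*Y*Z - X*Z**2 - Y**3 + 2*Y**2*Z + Y*Z**2 + 2*Z**3

deg(f) = 3.
Substitute x = X/Z, y = Y/Z into f, then multiply by Z^3.
  monomial 1·x^2·y^1 ↦ 1·X^2·Y^1·Z^0.
  monomial 1·x^2·y^0 ↦ 1·X^2·Y^0·Z^1.
  monomial 2·x^1·y^2 ↦ 2·X^1·Y^2·Z^0.
  monomial 2·x^1·y^1 ↦ 2·X^1·Y^1·Z^1.
  monomial -1·x^1·y^0 ↦ -1·X^1·Y^0·Z^2.
  monomial -1·x^0·y^3 ↦ -1·X^0·Y^3·Z^0.
  monomial 2·x^0·y^2 ↦ 2·X^0·Y^2·Z^1.
  monomial 1·x^0·y^1 ↦ 1·X^0·Y^1·Z^2.
  monomial 2·x^0·y^0 ↦ 2·X^0·Y^0·Z^3.
Collecting: F(X, Y, Z) = X**2*Y + X**2*Z + 2*X*Y**2 + 2*X*Y*Z - X*Z**2 - Y**3 + 2*Y**2*Z + Y*Z**2 + 2*Z**3.


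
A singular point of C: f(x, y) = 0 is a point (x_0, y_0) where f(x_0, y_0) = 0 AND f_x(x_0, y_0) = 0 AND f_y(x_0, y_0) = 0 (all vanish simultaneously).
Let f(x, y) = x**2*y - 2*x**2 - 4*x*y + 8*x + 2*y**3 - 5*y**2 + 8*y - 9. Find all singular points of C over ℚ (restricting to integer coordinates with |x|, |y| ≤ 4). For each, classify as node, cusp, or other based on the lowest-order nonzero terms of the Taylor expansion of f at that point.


Singular points: {(2, 1)}; classification: node.

Compute partial derivatives:
  f_x = 2*x*y - 4*x - 4*y + 8.
  f_y = x**2 - 4*x + 6*y**2 - 10*y + 8.
Scan x_0 ∈ {−4, ..., 4}. For each x_0, f_y(x_0, y) is a polynomial in y; find its integer roots y ∈ {−4, ..., 4}, then test f_x and f at those candidates.
  x = -4: f_y(-4, y) = 6*y**2 - 10*y + 40; no integer root y with |y| ≤ 4.
  x = -3: f_y(-3, y) = 6*y**2 - 10*y + 29; no integer root y with |y| ≤ 4.
  x = -2: f_y(-2, y) = 6*y**2 - 10*y + 20; no integer root y with |y| ≤ 4.
  x = -1: f_y(-1, y) = 6*y**2 - 10*y + 13; no integer root y with |y| ≤ 4.
  x = 0: f_y(0, y) = 6*y**2 - 10*y + 8; no integer root y with |y| ≤ 4.
  x = 1: f_y(1, y) = 6*y**2 - 10*y + 5; no integer root y with |y| ≤ 4.
  x = 2: f_y(2, y) = 6*y**2 - 10*y + 4; vanishes at y ∈ {1}. (2, 1): f_x = 0, f = 0 — SINGULAR.
  x = 3: f_y(3, y) = 6*y**2 - 10*y + 5; no integer root y with |y| ≤ 4.
  x = 4: f_y(4, y) = 6*y**2 - 10*y + 8; no integer root y with |y| ≤ 4.
Only singular point on the grid: (2, 1).
Classify: substitute x = 2 + u, y = 1 + v and expand: f = u**2*v - u**2 + 2*v**3 + v**2.
No constant or linear terms (consistent with a singular point). Quadratic part: -u**2 + v**2. Cubic part: u**2*v + 2*v**3.
The quadratic part v**2 - u**2 = (v − u)(v + u) splits into two distinct linear factors, so there are two distinct tangent lines y − 1 = ±(x − 2) — this is a node (ordinary double point).
Classification: node.


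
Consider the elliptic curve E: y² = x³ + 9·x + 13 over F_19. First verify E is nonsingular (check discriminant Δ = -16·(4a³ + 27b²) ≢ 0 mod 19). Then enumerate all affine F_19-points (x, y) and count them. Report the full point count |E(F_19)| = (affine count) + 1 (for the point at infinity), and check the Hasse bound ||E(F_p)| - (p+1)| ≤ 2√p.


Affine points = {(1, 2), (1, 17), (2, 1), (2, 18), (6, 6), (6, 13), (7, 1), (7, 18), (9, 5), (9, 14), (10, 1), (10, 18), (12, 5), (12, 14), (13, 3), (13, 16), (16, 4), (16, 15), (17, 5), (17, 14)}; affine count = 20; |E(F_19)| = 21.

Discriminant check: Δ ∝ 4a³ + 27b² = 4·9³ + 27·13² = 4·729 + 27·169 ≡ 12 (mod 19). Nonzero ⇒ E is nonsingular.
For each x ∈ F_19, compute rhs = x³ + 9·x + 13 mod 19, then count y ∈ F_19 with y² ≡ rhs.
  x = 0: rhs = 13, matching y values: none (0 points).
  x = 1: rhs = 4, matching y values: 2, 17 (2 points).
  x = 2: rhs = 1, matching y values: 1, 18 (2 points).
  x = 3: rhs = 10, matching y values: none (0 points).
  x = 4: rhs = 18, matching y values: none (0 points).
  x = 5: rhs = 12, matching y values: none (0 points).
  x = 6: rhs = 17, matching y values: 6, 13 (2 points).
  x = 7: rhs = 1, matching y values: 1, 18 (2 points).
  x = 8: rhs = 8, matching y values: none (0 points).
  x = 9: rhs = 6, matching y values: 5, 14 (2 points).
  x = 10: rhs = 1, matching y values: 1, 18 (2 points).
  x = 11: rhs = 18, matching y values: none (0 points).
  x = 12: rhs = 6, matching y values: 5, 14 (2 points).
  x = 13: rhs = 9, matching y values: 3, 16 (2 points).
  x = 14: rhs = 14, matching y values: none (0 points).
  x = 15: rhs = 8, matching y values: none (0 points).
  x = 16: rhs = 16, matching y values: 4, 15 (2 points).
  x = 17: rhs = 6, matching y values: 5, 14 (2 points).
  x = 18: rhs = 3, matching y values: none (0 points).
Total affine count: 20.
Full point count |E(F_19)| = 20 + 1 = 21.
Hasse bound: |21 − (19+1)| = |1| = 1 ≤ 2√19 ≈ 8.7178 ✓.


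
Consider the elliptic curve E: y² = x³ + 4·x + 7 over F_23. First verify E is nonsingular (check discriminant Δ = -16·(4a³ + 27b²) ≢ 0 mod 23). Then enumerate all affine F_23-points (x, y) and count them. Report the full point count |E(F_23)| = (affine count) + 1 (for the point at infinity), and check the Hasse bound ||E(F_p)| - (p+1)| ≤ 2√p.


Affine points = {(1, 9), (1, 14), (2, 0), (3, 0), (4, 8), (4, 15), (9, 6), (9, 17), (10, 9), (10, 14), (11, 5), (11, 18), (12, 9), (12, 14), (13, 5), (13, 18), (14, 1), (14, 22), (16, 2), (16, 21), (18, 0), (22, 5), (22, 18)}; affine count = 23; |E(F_23)| = 24.

Discriminant check: Δ ∝ 4a³ + 27b² = 4·4³ + 27·7² = 4·64 + 27·49 ≡ 15 (mod 23). Nonzero ⇒ E is nonsingular.
For each x ∈ F_23, compute rhs = x³ + 4·x + 7 mod 23, then count y ∈ F_23 with y² ≡ rhs.
  x = 0: rhs = 7, matching y values: none (0 points).
  x = 1: rhs = 12, matching y values: 9, 14 (2 points).
  x = 2: rhs = 0, matching y values: 0 (1 points).
  x = 3: rhs = 0, matching y values: 0 (1 points).
  x = 4: rhs = 18, matching y values: 8, 15 (2 points).
  x = 5: rhs = 14, matching y values: none (0 points).
  x = 6: rhs = 17, matching y values: none (0 points).
  x = 7: rhs = 10, matching y values: none (0 points).
  x = 8: rhs = 22, matching y values: none (0 points).
  x = 9: rhs = 13, matching y values: 6, 17 (2 points).
  x = 10: rhs = 12, matching y values: 9, 14 (2 points).
  x = 11: rhs = 2, matching y values: 5, 18 (2 points).
  x = 12: rhs = 12, matching y values: 9, 14 (2 points).
  x = 13: rhs = 2, matching y values: 5, 18 (2 points).
  x = 14: rhs = 1, matching y values: 1, 22 (2 points).
  x = 15: rhs = 15, matching y values: none (0 points).
  x = 16: rhs = 4, matching y values: 2, 21 (2 points).
  x = 17: rhs = 20, matching y values: none (0 points).
  x = 18: rhs = 0, matching y values: 0 (1 points).
  x = 19: rhs = 19, matching y values: none (0 points).
  x = 20: rhs = 14, matching y values: none (0 points).
  x = 21: rhs = 14, matching y values: none (0 points).
  x = 22: rhs = 2, matching y values: 5, 18 (2 points).
Total affine count: 23.
Full point count |E(F_23)| = 23 + 1 = 24.
Hasse bound: |24 − (23+1)| = |0| = 0 ≤ 2√23 ≈ 9.5917 ✓.


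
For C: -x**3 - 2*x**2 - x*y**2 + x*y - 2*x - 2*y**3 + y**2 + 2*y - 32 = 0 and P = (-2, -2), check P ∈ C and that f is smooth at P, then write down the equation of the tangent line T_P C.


Tangent line at P: -12*x - 36*y - 96 = 0.

Step 1: f(-2, -2) = 0, so P lies on C.
Step 2: partial derivatives
  f_x(x, y) = -3*x**2 - 4*x - y**2 + y - 2, f_y(x, y) = -2*x*y + x - 6*y**2 + 2*y + 2.
  f_x(P) = -12, f_y(P) = -36 (gradient nonzero, so P is smooth).
Step 3: tangent line at P: -12·(x − -2) + -36·(y − -2) = 0.
Expanding: -12*x - 36*y - 96 = 0.


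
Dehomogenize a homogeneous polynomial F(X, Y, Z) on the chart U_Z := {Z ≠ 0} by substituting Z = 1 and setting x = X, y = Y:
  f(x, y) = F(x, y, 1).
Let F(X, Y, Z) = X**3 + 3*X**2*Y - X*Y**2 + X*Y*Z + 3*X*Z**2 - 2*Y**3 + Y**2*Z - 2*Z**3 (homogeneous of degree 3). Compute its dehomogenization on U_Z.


f(x, y) = x**3 + 3*x**2*y - x*y**2 + x*y + 3*x - 2*y**3 + y**2 - 2

On U_Z we set Z = 1. Each monomial c·X^i·Y^j·Z^k in F becomes c·x^i·y^j·1^k = c·x^i·y^j.
Substituting Z = 1: F(X, Y, 1) = x**3 + 3*x**2*y - x*y**2 + x*y + 3*x - 2*y**3 + y**2 - 2.
Note: deg(f) ≤ deg(F) = 3; strict inequality happens when F is divisible by Z (lost terms).


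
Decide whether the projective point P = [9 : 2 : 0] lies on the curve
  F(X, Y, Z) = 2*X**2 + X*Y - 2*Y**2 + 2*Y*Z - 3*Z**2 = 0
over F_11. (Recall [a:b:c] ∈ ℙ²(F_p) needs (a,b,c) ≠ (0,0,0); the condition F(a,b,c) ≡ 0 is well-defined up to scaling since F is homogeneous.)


F(9,2,0) ≡ 7 (mod 11); P is NOT on the curve.

Evaluate F(9, 2, 0) term-by-term (mod 11).
  2*X**2 ↦ 2·81·1·1 = 162
  X*Y ↦ 1·9·2·1 = 18
  -2*Y**2 ↦ -2·1·4·1 = -8
  2*Y*Z ↦ 2·1·2·0 = 0
  -3*Z**2 ↦ -3·1·1·0 = 0
Sum: F(9, 2, 0) = (162) + (18) + (-8) + (0) + (0) = 172.
Reducing mod 11: 172 ≡ 7 (mod 11).
Since F(a, b, c) ≡ 7 ≠ 0 (mod 11), P does NOT lie on the curve.


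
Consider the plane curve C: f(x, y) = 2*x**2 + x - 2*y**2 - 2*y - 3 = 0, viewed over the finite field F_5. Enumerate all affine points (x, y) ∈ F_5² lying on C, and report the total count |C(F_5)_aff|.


Affine F_5-points: {(0, 2), (1, 0), (1, 4), (2, 2)}; count = 4.

For each of the 25 pairs (x, y) ∈ F_5², evaluate f(x, y) mod 5. Record the zeros.
  x = 0: [0↦2, 1↦3, 2↦0, 3↦3, 4↦2]  zeros at y ∈ {2}
  x = 1: [0↦0, 1↦1, 2↦3, 3↦1, 4↦0]  zeros at y ∈ {0, 4}
  x = 2: [0↦2, 1↦3, 2↦0, 3↦3, 4↦2]  zeros at y ∈ {2}
  x = 3: [0↦3, 1↦4, 2↦1, 3↦4, 4↦3]  zeros at y ∈ ∅
  x = 4: [0↦3, 1↦4, 2↦1, 3↦4, 4↦3]  zeros at y ∈ ∅
Collecting zeros: affine points = {(0, 2), (1, 0), (1, 4), (2, 2)}.
Total count |C(F_5)_aff| = 4.


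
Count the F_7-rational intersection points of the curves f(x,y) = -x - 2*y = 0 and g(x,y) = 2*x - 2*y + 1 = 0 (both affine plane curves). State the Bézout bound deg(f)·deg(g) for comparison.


Common zeros: {(2, 6)}; count = 1; Bézout bound = 1.

deg(f) = 1, deg(g) = 1, so Bézout bound = 1.
Scan x ∈ F_7. For each x, list the y ∈ F_7 with f(x, y) ≡ 0 and those with g(x, y) ≡ 0 (mod 7); the common zeros in that column are the intersection.
  x = 0: f ≡ 0 at y ∈ {0}; g ≡ 0 at y ∈ {4}; common: ∅.
  x = 1: f ≡ 0 at y ∈ {3}; g ≡ 0 at y ∈ {5}; common: ∅.
  x = 2: f ≡ 0 at y ∈ {6}; g ≡ 0 at y ∈ {6}; common: {6}.
  x = 3: f ≡ 0 at y ∈ {2}; g ≡ 0 at y ∈ {0}; common: ∅.
  x = 4: f ≡ 0 at y ∈ {5}; g ≡ 0 at y ∈ {1}; common: ∅.
  x = 5: f ≡ 0 at y ∈ {1}; g ≡ 0 at y ∈ {2}; common: ∅.
  x = 6: f ≡ 0 at y ∈ {4}; g ≡ 0 at y ∈ {3}; common: ∅.
Collecting: common zeros = {(2, 6)}, so the count is 1.
Comparison with the Bézout bound: 1 ≤ 1 = deg(f)·deg(g), as expected for curves with no common component (the bound is attained).


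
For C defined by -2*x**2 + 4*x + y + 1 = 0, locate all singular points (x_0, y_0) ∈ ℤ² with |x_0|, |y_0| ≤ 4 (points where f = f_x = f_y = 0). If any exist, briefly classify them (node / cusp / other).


No singular points in the scanned grid; C is smooth there.

Compute partial derivatives:
  f_x = 4 - 4*x.
  f_y = 1.
f_y = 1 is a nonzero constant, so f_y never vanishes: no point (x, y) can satisfy f = f_x = f_y = 0. In particular no (x, y) ∈ {−4, ..., 4}² is singular; the curve is smooth.


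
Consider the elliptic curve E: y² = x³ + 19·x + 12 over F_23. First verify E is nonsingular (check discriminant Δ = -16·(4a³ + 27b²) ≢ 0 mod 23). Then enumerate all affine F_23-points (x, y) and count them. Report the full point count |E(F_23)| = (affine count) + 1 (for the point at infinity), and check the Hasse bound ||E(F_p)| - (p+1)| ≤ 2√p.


Affine points = {(0, 9), (0, 14), (1, 3), (1, 20), (2, 9), (2, 14), (3, 2), (3, 21), (5, 5), (5, 18), (8, 3), (8, 20), (10, 11), (10, 12), (12, 6), (12, 17), (13, 8), (13, 15), (14, 3), (14, 20), (17, 2), (17, 21), (21, 9), (21, 14)}; affine count = 24; |E(F_23)| = 25.

Discriminant check: Δ ∝ 4a³ + 27b² = 4·19³ + 27·12² = 4·6859 + 27·144 ≡ 21 (mod 23). Nonzero ⇒ E is nonsingular.
For each x ∈ F_23, compute rhs = x³ + 19·x + 12 mod 23, then count y ∈ F_23 with y² ≡ rhs.
  x = 0: rhs = 12, matching y values: 9, 14 (2 points).
  x = 1: rhs = 9, matching y values: 3, 20 (2 points).
  x = 2: rhs = 12, matching y values: 9, 14 (2 points).
  x = 3: rhs = 4, matching y values: 2, 21 (2 points).
  x = 4: rhs = 14, matching y values: none (0 points).
  x = 5: rhs = 2, matching y values: 5, 18 (2 points).
  x = 6: rhs = 20, matching y values: none (0 points).
  x = 7: rhs = 5, matching y values: none (0 points).
  x = 8: rhs = 9, matching y values: 3, 20 (2 points).
  x = 9: rhs = 15, matching y values: none (0 points).
  x = 10: rhs = 6, matching y values: 11, 12 (2 points).
  x = 11: rhs = 11, matching y values: none (0 points).
  x = 12: rhs = 13, matching y values: 6, 17 (2 points).
  x = 13: rhs = 18, matching y values: 8, 15 (2 points).
  x = 14: rhs = 9, matching y values: 3, 20 (2 points).
  x = 15: rhs = 15, matching y values: none (0 points).
  x = 16: rhs = 19, matching y values: none (0 points).
  x = 17: rhs = 4, matching y values: 2, 21 (2 points).
  x = 18: rhs = 22, matching y values: none (0 points).
  x = 19: rhs = 10, matching y values: none (0 points).
  x = 20: rhs = 20, matching y values: none (0 points).
  x = 21: rhs = 12, matching y values: 9, 14 (2 points).
  x = 22: rhs = 15, matching y values: none (0 points).
Total affine count: 24.
Full point count |E(F_23)| = 24 + 1 = 25.
Hasse bound: |25 − (23+1)| = |1| = 1 ≤ 2√23 ≈ 9.5917 ✓.


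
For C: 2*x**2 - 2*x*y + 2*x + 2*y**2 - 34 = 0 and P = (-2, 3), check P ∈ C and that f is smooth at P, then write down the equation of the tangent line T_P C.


Tangent line at P: -12*x + 16*y - 72 = 0.

Step 1: f(-2, 3) = 0, so P lies on C.
Step 2: partial derivatives
  f_x(x, y) = 4*x - 2*y + 2, f_y(x, y) = -2*x + 4*y.
  f_x(P) = -12, f_y(P) = 16 (gradient nonzero, so P is smooth).
Step 3: tangent line at P: -12·(x − -2) + 16·(y − 3) = 0.
Expanding: -12*x + 16*y - 72 = 0.


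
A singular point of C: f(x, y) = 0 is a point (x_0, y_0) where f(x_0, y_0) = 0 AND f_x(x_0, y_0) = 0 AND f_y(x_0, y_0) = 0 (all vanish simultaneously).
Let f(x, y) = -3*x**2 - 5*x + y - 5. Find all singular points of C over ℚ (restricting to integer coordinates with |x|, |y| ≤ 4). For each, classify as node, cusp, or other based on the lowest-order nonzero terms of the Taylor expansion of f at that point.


No singular points in the scanned grid; C is smooth there.

Compute partial derivatives:
  f_x = -6*x - 5.
  f_y = 1.
f_y = 1 is a nonzero constant, so f_y never vanishes: no point (x, y) can satisfy f = f_x = f_y = 0. In particular no (x, y) ∈ {−4, ..., 4}² is singular; the curve is smooth.


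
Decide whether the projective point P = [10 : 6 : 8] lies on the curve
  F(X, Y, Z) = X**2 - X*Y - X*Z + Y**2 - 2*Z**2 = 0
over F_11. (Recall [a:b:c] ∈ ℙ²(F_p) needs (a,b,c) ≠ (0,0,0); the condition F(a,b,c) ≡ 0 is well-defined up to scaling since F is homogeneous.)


F(10,6,8) ≡ 0 (mod 11); P is on the curve.

Evaluate F(10, 6, 8) term-by-term (mod 11).
  X**2 ↦ 1·100·1·1 = 100
  -X*Y ↦ -1·10·6·1 = -60
  -X*Z ↦ -1·10·1·8 = -80
  Y**2 ↦ 1·1·36·1 = 36
  -2*Z**2 ↦ -2·1·1·64 = -128
Sum: F(10, 6, 8) = (100) + (-60) + (-80) + (36) + (-128) = -132.
Reducing mod 11: -132 ≡ 0 (mod 11).
Since F(a, b, c) ≡ 0 (mod 11), P lies on the curve.


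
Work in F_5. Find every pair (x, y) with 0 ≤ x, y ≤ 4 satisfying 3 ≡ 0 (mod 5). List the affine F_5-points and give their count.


Affine F_5-points: ∅; count = 0.

For each of the 25 pairs (x, y) ∈ F_5², evaluate f(x, y) mod 5. Record the zeros.
  x = 0: [0↦3, 1↦3, 2↦3, 3↦3, 4↦3]  zeros at y ∈ ∅
  x = 1: [0↦3, 1↦3, 2↦3, 3↦3, 4↦3]  zeros at y ∈ ∅
  x = 2: [0↦3, 1↦3, 2↦3, 3↦3, 4↦3]  zeros at y ∈ ∅
  x = 3: [0↦3, 1↦3, 2↦3, 3↦3, 4↦3]  zeros at y ∈ ∅
  x = 4: [0↦3, 1↦3, 2↦3, 3↦3, 4↦3]  zeros at y ∈ ∅
Collecting zeros: affine points = ∅.
Total count |C(F_5)_aff| = 0.


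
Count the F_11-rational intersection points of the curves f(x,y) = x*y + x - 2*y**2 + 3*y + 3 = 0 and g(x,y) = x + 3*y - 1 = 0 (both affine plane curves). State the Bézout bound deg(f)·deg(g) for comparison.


Common zeros: {(9, 1), (10, 8)}; count = 2; Bézout bound = 2.

deg(f) = 2, deg(g) = 1, so Bézout bound = 2.
Scan x ∈ F_11. For each x, list the y ∈ F_11 with f(x, y) ≡ 0 and those with g(x, y) ≡ 0 (mod 11); the common zeros in that column are the intersection.
  x = 0: f ≡ 0 at y ∈ {9}; g ≡ 0 at y ∈ {4}; common: ∅.
  x = 1: f ≡ 0 at y ∈ {6, 7}; g ≡ 0 at y ∈ {0}; common: ∅.
  x = 2: f ≡ 0 at y ∈ ∅; g ≡ 0 at y ∈ {7}; common: ∅.
  x = 3: f ≡ 0 at y ∈ ∅; g ≡ 0 at y ∈ {3}; common: ∅.
  x = 4: f ≡ 0 at y ∈ ∅; g ≡ 0 at y ∈ {10}; common: ∅.
  x = 5: f ≡ 0 at y ∈ ∅; g ≡ 0 at y ∈ {6}; common: ∅.
  x = 6: f ≡ 0 at y ∈ ∅; g ≡ 0 at y ∈ {2}; common: ∅.
  x = 7: f ≡ 0 at y ∈ {2, 3}; g ≡ 0 at y ∈ {9}; common: ∅.
  x = 8: f ≡ 0 at y ∈ {0}; g ≡ 0 at y ∈ {5}; common: ∅.
  x = 9: f ≡ 0 at y ∈ {1, 5}; g ≡ 0 at y ∈ {1}; common: {1}.
  x = 10: f ≡ 0 at y ∈ {4, 8}; g ≡ 0 at y ∈ {8}; common: {8}.
Collecting: common zeros = {(9, 1), (10, 8)}, so the count is 2.
Comparison with the Bézout bound: 2 ≤ 2 = deg(f)·deg(g), as expected for curves with no common component (the bound is attained).


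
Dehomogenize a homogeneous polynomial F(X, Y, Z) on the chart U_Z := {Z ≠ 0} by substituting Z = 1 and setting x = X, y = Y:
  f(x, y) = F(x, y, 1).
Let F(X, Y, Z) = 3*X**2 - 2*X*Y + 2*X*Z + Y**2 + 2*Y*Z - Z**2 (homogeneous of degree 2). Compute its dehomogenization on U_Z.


f(x, y) = 3*x**2 - 2*x*y + 2*x + y**2 + 2*y - 1

On U_Z we set Z = 1. Each monomial c·X^i·Y^j·Z^k in F becomes c·x^i·y^j·1^k = c·x^i·y^j.
Substituting Z = 1: F(X, Y, 1) = 3*x**2 - 2*x*y + 2*x + y**2 + 2*y - 1.
Note: deg(f) ≤ deg(F) = 2; strict inequality happens when F is divisible by Z (lost terms).


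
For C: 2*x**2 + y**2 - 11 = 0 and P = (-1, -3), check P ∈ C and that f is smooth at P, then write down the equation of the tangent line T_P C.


Tangent line at P: -4*x - 6*y - 22 = 0.

Step 1: f(-1, -3) = 0, so P lies on C.
Step 2: partial derivatives
  f_x(x, y) = 4*x, f_y(x, y) = 2*y.
  f_x(P) = -4, f_y(P) = -6 (gradient nonzero, so P is smooth).
Step 3: tangent line at P: -4·(x − -1) + -6·(y − -3) = 0.
Expanding: -4*x - 6*y - 22 = 0.


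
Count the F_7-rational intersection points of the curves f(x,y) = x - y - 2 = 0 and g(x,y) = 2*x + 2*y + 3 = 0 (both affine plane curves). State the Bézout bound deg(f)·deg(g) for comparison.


Common zeros: {(2, 0)}; count = 1; Bézout bound = 1.

deg(f) = 1, deg(g) = 1, so Bézout bound = 1.
Scan x ∈ F_7. For each x, list the y ∈ F_7 with f(x, y) ≡ 0 and those with g(x, y) ≡ 0 (mod 7); the common zeros in that column are the intersection.
  x = 0: f ≡ 0 at y ∈ {5}; g ≡ 0 at y ∈ {2}; common: ∅.
  x = 1: f ≡ 0 at y ∈ {6}; g ≡ 0 at y ∈ {1}; common: ∅.
  x = 2: f ≡ 0 at y ∈ {0}; g ≡ 0 at y ∈ {0}; common: {0}.
  x = 3: f ≡ 0 at y ∈ {1}; g ≡ 0 at y ∈ {6}; common: ∅.
  x = 4: f ≡ 0 at y ∈ {2}; g ≡ 0 at y ∈ {5}; common: ∅.
  x = 5: f ≡ 0 at y ∈ {3}; g ≡ 0 at y ∈ {4}; common: ∅.
  x = 6: f ≡ 0 at y ∈ {4}; g ≡ 0 at y ∈ {3}; common: ∅.
Collecting: common zeros = {(2, 0)}, so the count is 1.
Comparison with the Bézout bound: 1 ≤ 1 = deg(f)·deg(g), as expected for curves with no common component (the bound is attained).


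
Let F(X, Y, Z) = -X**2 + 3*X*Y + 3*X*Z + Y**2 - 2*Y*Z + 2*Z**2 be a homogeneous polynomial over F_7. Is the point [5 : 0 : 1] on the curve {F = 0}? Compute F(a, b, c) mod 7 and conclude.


F(5,0,1) ≡ 6 (mod 7); P is NOT on the curve.

Evaluate F(5, 0, 1) term-by-term (mod 7).
  -X**2 ↦ -1·25·1·1 = -25
  3*X*Y ↦ 3·5·0·1 = 0
  3*X*Z ↦ 3·5·1·1 = 15
  Y**2 ↦ 1·1·0·1 = 0
  -2*Y*Z ↦ -2·1·0·1 = 0
  2*Z**2 ↦ 2·1·1·1 = 2
Sum: F(5, 0, 1) = (-25) + (0) + (15) + (0) + (0) + (2) = -8.
Reducing mod 7: -8 ≡ 6 (mod 7).
Since F(a, b, c) ≡ 6 ≠ 0 (mod 7), P does NOT lie on the curve.


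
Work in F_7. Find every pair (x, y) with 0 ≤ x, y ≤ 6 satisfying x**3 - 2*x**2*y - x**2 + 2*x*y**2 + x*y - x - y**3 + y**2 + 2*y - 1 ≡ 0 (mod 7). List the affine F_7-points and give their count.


Affine F_7-points: {(0, 5), (1, 4), (2, 3), (3, 0), (3, 1), (3, 6)}; count = 6.

For each of the 49 pairs (x, y) ∈ F_7², evaluate f(x, y) mod 7. Record the zeros.
  x = 0: [0↦6, 1↦1, 2↦6, 3↦1, 4↦1, 5↦0, 6↦6]  zeros at y ∈ {5}
  x = 1: [0↦5, 1↦1, 2↦4, 3↦1, 4↦0, 5↦2, 6↦1]  zeros at y ∈ {4}
  x = 2: [0↦1, 1↦1, 2↦5, 3↦0, 4↦1, 5↦2, 6↦4]  zeros at y ∈ {3}
  x = 3: [0↦0, 1↦0, 2↦1, 3↦4, 4↦3, 5↦6, 6↦0]  zeros at y ∈ {0, 1, 6}
  x = 4: [0↦1, 1↦4, 2↦5, 3↦5, 4↦5, 5↦6, 6↦2]  zeros at y ∈ ∅
  x = 5: [0↦3, 1↦5, 2↦2, 3↦2, 4↦6, 5↦1, 6↦2]  zeros at y ∈ ∅
  x = 6: [0↦5, 1↦2, 2↦5, 3↦1, 4↦5, 5↦4, 6↦6]  zeros at y ∈ ∅
Collecting zeros: affine points = {(0, 5), (1, 4), (2, 3), (3, 0), (3, 1), (3, 6)}.
Total count |C(F_7)_aff| = 6.


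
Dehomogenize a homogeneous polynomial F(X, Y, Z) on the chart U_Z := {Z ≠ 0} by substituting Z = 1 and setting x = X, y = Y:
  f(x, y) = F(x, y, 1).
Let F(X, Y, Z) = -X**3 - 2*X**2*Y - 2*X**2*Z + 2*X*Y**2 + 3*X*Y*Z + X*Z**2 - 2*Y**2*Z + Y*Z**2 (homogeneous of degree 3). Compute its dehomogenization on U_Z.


f(x, y) = -x**3 - 2*x**2*y - 2*x**2 + 2*x*y**2 + 3*x*y + x - 2*y**2 + y

On U_Z we set Z = 1. Each monomial c·X^i·Y^j·Z^k in F becomes c·x^i·y^j·1^k = c·x^i·y^j.
Substituting Z = 1: F(X, Y, 1) = -x**3 - 2*x**2*y - 2*x**2 + 2*x*y**2 + 3*x*y + x - 2*y**2 + y.
Note: deg(f) ≤ deg(F) = 3; strict inequality happens when F is divisible by Z (lost terms).


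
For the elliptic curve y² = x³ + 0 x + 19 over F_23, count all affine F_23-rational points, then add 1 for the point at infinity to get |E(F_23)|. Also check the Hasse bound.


Affine points = {(2, 2), (2, 21), (3, 0), (5, 11), (5, 12), (8, 5), (8, 18), (9, 9), (9, 14), (11, 4), (11, 19), (13, 10), (13, 13), (14, 7), (14, 16), (15, 6), (15, 17), (18, 3), (18, 20), (19, 1), (19, 22), (22, 8), (22, 15)}; affine count = 23; |E(F_23)| = 24.

Discriminant check: Δ ∝ 4a³ + 27b² = 4·0³ + 27·19² = 4·0 + 27·361 ≡ 18 (mod 23). Nonzero ⇒ E is nonsingular.
For each x ∈ F_23, compute rhs = x³ + 0·x + 19 mod 23, then count y ∈ F_23 with y² ≡ rhs.
  x = 0: rhs = 19, matching y values: none (0 points).
  x = 1: rhs = 20, matching y values: none (0 points).
  x = 2: rhs = 4, matching y values: 2, 21 (2 points).
  x = 3: rhs = 0, matching y values: 0 (1 points).
  x = 4: rhs = 14, matching y values: none (0 points).
  x = 5: rhs = 6, matching y values: 11, 12 (2 points).
  x = 6: rhs = 5, matching y values: none (0 points).
  x = 7: rhs = 17, matching y values: none (0 points).
  x = 8: rhs = 2, matching y values: 5, 18 (2 points).
  x = 9: rhs = 12, matching y values: 9, 14 (2 points).
  x = 10: rhs = 7, matching y values: none (0 points).
  x = 11: rhs = 16, matching y values: 4, 19 (2 points).
  x = 12: rhs = 22, matching y values: none (0 points).
  x = 13: rhs = 8, matching y values: 10, 13 (2 points).
  x = 14: rhs = 3, matching y values: 7, 16 (2 points).
  x = 15: rhs = 13, matching y values: 6, 17 (2 points).
  x = 16: rhs = 21, matching y values: none (0 points).
  x = 17: rhs = 10, matching y values: none (0 points).
  x = 18: rhs = 9, matching y values: 3, 20 (2 points).
  x = 19: rhs = 1, matching y values: 1, 22 (2 points).
  x = 20: rhs = 15, matching y values: none (0 points).
  x = 21: rhs = 11, matching y values: none (0 points).
  x = 22: rhs = 18, matching y values: 8, 15 (2 points).
Total affine count: 23.
Full point count |E(F_23)| = 23 + 1 = 24.
Hasse bound: |24 − (23+1)| = |0| = 0 ≤ 2√23 ≈ 9.5917 ✓.


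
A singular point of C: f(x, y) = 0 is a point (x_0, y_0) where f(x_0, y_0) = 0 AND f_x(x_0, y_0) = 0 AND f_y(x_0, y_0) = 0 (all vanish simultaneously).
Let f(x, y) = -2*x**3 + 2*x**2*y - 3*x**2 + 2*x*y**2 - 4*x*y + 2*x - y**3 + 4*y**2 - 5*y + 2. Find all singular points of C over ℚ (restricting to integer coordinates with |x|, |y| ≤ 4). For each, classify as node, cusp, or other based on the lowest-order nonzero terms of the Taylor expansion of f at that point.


Singular points: {(0, 1)}; classification: node.

Compute partial derivatives:
  f_x = -6*x**2 + 4*x*y - 6*x + 2*y**2 - 4*y + 2.
  f_y = 2*x**2 + 4*x*y - 4*x - 3*y**2 + 8*y - 5.
Scan x_0 ∈ {−4, ..., 4}. For each x_0, f_y(x_0, y) is a polynomial in y; find its integer roots y ∈ {−4, ..., 4}, then test f_x and f at those candidates.
  x = -4: f_y(-4, y) = -3*y**2 - 8*y + 43; no integer root y with |y| ≤ 4.
  x = -3: f_y(-3, y) = -3*y**2 - 4*y + 25; no integer root y with |y| ≤ 4.
  x = -2: f_y(-2, y) = 11 - 3*y**2; no integer root y with |y| ≤ 4.
  x = -1: f_y(-1, y) = -3*y**2 + 4*y + 1; no integer root y with |y| ≤ 4.
  x = 0: f_y(0, y) = -3*y**2 + 8*y - 5; vanishes at y ∈ {1}. (0, 1): f_x = 0, f = 0 — SINGULAR.
  x = 1: f_y(1, y) = -3*y**2 + 12*y - 7; no integer root y with |y| ≤ 4.
  x = 2: f_y(2, y) = -3*y**2 + 16*y - 5; no integer root y with |y| ≤ 4.
  x = 3: f_y(3, y) = -3*y**2 + 20*y + 1; no integer root y with |y| ≤ 4.
  x = 4: f_y(4, y) = -3*y**2 + 24*y + 11; no integer root y with |y| ≤ 4.
Only singular point on the grid: (0, 1).
Classify: substitute x = 0 + u, y = 1 + v and expand: f = -2*u**3 + 2*u**2*v - u**2 + 2*u*v**2 - v**3 + v**2.
No constant or linear terms (consistent with a singular point). Quadratic part: -u**2 + v**2. Cubic part: -2*u**3 + 2*u**2*v + 2*u*v**2 - v**3.
The quadratic part v**2 - u**2 = (v − u)(v + u) splits into two distinct linear factors, so there are two distinct tangent lines y − 1 = ±(x − 0) — this is a node (ordinary double point).
Classification: node.


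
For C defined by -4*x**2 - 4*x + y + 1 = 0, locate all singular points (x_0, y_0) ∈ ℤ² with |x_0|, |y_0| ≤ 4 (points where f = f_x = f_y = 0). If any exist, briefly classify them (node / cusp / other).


No singular points in the scanned grid; C is smooth there.

Compute partial derivatives:
  f_x = -8*x - 4.
  f_y = 1.
f_y = 1 is a nonzero constant, so f_y never vanishes: no point (x, y) can satisfy f = f_x = f_y = 0. In particular no (x, y) ∈ {−4, ..., 4}² is singular; the curve is smooth.


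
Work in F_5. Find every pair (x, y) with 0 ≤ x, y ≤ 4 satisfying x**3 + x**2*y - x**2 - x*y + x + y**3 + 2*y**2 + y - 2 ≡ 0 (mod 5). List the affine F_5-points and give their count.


Affine F_5-points: {(2, 1), (3, 3), (4, 0)}; count = 3.

For each of the 25 pairs (x, y) ∈ F_5², evaluate f(x, y) mod 5. Record the zeros.
  x = 0: [0↦3, 1↦2, 2↦1, 3↦1, 4↦3]  zeros at y ∈ ∅
  x = 1: [0↦4, 1↦3, 2↦2, 3↦2, 4↦4]  zeros at y ∈ ∅
  x = 2: [0↦4, 1↦0, 2↦1, 3↦3, 4↦2]  zeros at y ∈ {1}
  x = 3: [0↦4, 1↦4, 2↦4, 3↦0, 4↦3]  zeros at y ∈ {3}
  x = 4: [0↦0, 1↦1, 2↦2, 3↦4, 4↦3]  zeros at y ∈ {0}
Collecting zeros: affine points = {(2, 1), (3, 3), (4, 0)}.
Total count |C(F_5)_aff| = 3.


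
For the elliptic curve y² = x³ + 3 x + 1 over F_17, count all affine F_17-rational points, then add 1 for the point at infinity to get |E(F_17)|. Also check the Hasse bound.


Affine points = {(0, 1), (0, 16), (2, 7), (2, 10), (4, 3), (4, 14), (7, 5), (7, 12), (9, 3), (9, 14), (14, 4), (14, 13), (15, 2), (15, 15)}; affine count = 14; |E(F_17)| = 15.

Discriminant check: Δ ∝ 4a³ + 27b² = 4·3³ + 27·1² = 4·27 + 27·1 ≡ 16 (mod 17). Nonzero ⇒ E is nonsingular.
For each x ∈ F_17, compute rhs = x³ + 3·x + 1 mod 17, then count y ∈ F_17 with y² ≡ rhs.
  x = 0: rhs = 1, matching y values: 1, 16 (2 points).
  x = 1: rhs = 5, matching y values: none (0 points).
  x = 2: rhs = 15, matching y values: 7, 10 (2 points).
  x = 3: rhs = 3, matching y values: none (0 points).
  x = 4: rhs = 9, matching y values: 3, 14 (2 points).
  x = 5: rhs = 5, matching y values: none (0 points).
  x = 6: rhs = 14, matching y values: none (0 points).
  x = 7: rhs = 8, matching y values: 5, 12 (2 points).
  x = 8: rhs = 10, matching y values: none (0 points).
  x = 9: rhs = 9, matching y values: 3, 14 (2 points).
  x = 10: rhs = 11, matching y values: none (0 points).
  x = 11: rhs = 5, matching y values: none (0 points).
  x = 12: rhs = 14, matching y values: none (0 points).
  x = 13: rhs = 10, matching y values: none (0 points).
  x = 14: rhs = 16, matching y values: 4, 13 (2 points).
  x = 15: rhs = 4, matching y values: 2, 15 (2 points).
  x = 16: rhs = 14, matching y values: none (0 points).
Total affine count: 14.
Full point count |E(F_17)| = 14 + 1 = 15.
Hasse bound: |15 − (17+1)| = |-3| = 3 ≤ 2√17 ≈ 8.2462 ✓.


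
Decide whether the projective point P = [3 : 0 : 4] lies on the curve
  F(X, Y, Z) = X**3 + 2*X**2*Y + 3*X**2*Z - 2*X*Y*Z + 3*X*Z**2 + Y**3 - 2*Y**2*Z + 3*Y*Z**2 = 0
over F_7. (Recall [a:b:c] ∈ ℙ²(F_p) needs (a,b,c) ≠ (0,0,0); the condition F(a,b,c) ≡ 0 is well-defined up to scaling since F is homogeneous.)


F(3,0,4) ≡ 6 (mod 7); P is NOT on the curve.

Evaluate F(3, 0, 4) term-by-term (mod 7).
  X**3 ↦ 1·27·1·1 = 27
  2*X**2*Y ↦ 2·9·0·1 = 0
  3*X**2*Z ↦ 3·9·1·4 = 108
  -2*X*Y*Z ↦ -2·3·0·4 = 0
  3*X*Z**2 ↦ 3·3·1·16 = 144
  Y**3 ↦ 1·1·0·1 = 0
  -2*Y**2*Z ↦ -2·1·0·4 = 0
  3*Y*Z**2 ↦ 3·1·0·16 = 0
Sum: F(3, 0, 4) = (27) + (0) + (108) + (0) + (144) + (0) + (0) + (0) = 279.
Reducing mod 7: 279 ≡ 6 (mod 7).
Since F(a, b, c) ≡ 6 ≠ 0 (mod 7), P does NOT lie on the curve.


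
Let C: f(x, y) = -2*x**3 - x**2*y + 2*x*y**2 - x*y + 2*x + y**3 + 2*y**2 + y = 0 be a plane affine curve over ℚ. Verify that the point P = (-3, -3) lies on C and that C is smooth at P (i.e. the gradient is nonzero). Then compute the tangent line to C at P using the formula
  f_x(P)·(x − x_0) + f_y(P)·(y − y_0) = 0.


Tangent line at P: -49*x + 46*y - 9 = 0.

Step 1: f(-3, -3) = 0, so P lies on C.
Step 2: partial derivatives
  f_x(x, y) = -6*x**2 - 2*x*y + 2*y**2 - y + 2, f_y(x, y) = -x**2 + 4*x*y - x + 3*y**2 + 4*y + 1.
  f_x(P) = -49, f_y(P) = 46 (gradient nonzero, so P is smooth).
Step 3: tangent line at P: -49·(x − -3) + 46·(y − -3) = 0.
Expanding: -49*x + 46*y - 9 = 0.


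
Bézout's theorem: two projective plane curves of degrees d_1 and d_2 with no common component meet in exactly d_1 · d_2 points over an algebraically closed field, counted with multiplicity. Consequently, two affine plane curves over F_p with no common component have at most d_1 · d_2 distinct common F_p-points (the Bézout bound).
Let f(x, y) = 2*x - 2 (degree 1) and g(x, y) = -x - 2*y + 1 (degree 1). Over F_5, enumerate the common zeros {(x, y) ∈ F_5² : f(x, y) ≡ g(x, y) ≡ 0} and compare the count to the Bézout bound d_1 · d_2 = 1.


Common zeros: {(1, 0)}; count = 1; Bézout bound = 1.

deg(f) = 1, deg(g) = 1, so Bézout bound = 1.
Scan x ∈ F_5. For each x, list the y ∈ F_5 with f(x, y) ≡ 0 and those with g(x, y) ≡ 0 (mod 5); the common zeros in that column are the intersection.
  x = 0: f ≡ 0 at y ∈ ∅; g ≡ 0 at y ∈ {3}; common: ∅.
  x = 1: f ≡ 0 at y ∈ {0, 1, 2, 3, 4}; g ≡ 0 at y ∈ {0}; common: {0}.
  x = 2: f ≡ 0 at y ∈ ∅; g ≡ 0 at y ∈ {2}; common: ∅.
  x = 3: f ≡ 0 at y ∈ ∅; g ≡ 0 at y ∈ {4}; common: ∅.
  x = 4: f ≡ 0 at y ∈ ∅; g ≡ 0 at y ∈ {1}; common: ∅.
Collecting: common zeros = {(1, 0)}, so the count is 1.
Comparison with the Bézout bound: 1 ≤ 1 = deg(f)·deg(g), as expected for curves with no common component (the bound is attained).
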